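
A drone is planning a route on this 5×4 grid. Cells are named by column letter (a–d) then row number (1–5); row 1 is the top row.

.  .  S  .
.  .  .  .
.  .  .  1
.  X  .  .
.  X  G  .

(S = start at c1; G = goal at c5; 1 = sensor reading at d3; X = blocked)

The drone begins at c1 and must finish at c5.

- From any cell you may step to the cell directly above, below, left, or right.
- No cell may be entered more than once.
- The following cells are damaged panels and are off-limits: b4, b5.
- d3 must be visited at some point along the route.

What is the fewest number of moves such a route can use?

6

Any route passes through d3 somewhere between c1 and c5. Summing Manhattan distances along the two legs (c1 → d3 → c5) gives a lower bound of 3 + 3 = 6 moves.
A route of 6 moves achieves this: c1 → c2 → c3 → d3 → d4 → d5 → c5.
Since 6 matches the lower bound, it is optimal.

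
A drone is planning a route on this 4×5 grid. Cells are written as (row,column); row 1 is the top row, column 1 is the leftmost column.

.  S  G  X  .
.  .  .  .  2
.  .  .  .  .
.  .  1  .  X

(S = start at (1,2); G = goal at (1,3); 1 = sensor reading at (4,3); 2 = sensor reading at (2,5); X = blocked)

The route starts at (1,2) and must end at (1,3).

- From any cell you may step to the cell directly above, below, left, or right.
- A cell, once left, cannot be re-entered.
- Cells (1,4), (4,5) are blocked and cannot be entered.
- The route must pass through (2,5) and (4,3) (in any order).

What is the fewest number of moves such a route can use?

11

Any route passes through (2,5) and (4,3) in some order between (1,2) and (1,3). Summing Manhattan distances along each leg and taking the cheapest ordering ((1,2) → (4,3) → (2,5) → (1,3)) gives a lower bound of 4 + 4 + 3 = 11 moves.
A route of 11 moves achieves this: (1,2) → (2,2) → (3,2) → (4,2) → (4,3) → (3,3) → (3,4) → (3,5) → (2,5) → (2,4) → (2,3) → (1,3).
Since 11 matches the lower bound, it is optimal.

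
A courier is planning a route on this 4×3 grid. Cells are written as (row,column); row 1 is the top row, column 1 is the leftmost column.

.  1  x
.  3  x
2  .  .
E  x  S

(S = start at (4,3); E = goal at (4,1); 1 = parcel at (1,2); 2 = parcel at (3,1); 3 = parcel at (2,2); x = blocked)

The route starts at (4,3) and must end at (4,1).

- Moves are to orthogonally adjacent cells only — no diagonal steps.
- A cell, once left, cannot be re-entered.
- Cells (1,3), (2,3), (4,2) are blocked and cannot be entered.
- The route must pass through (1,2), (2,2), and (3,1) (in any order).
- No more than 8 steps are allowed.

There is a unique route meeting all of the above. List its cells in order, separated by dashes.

Any route must reach (1,2), (2,2), and (3,1) and still end at (4,1) within 8 moves, so the order of the required stops is forced.
Route from (4,3): up 1 to (3,3), left 1 to (3,2), up 2 to (1,2), left 1 to (1,1), down 3 to (4,1) — 8 moves in all.
Check: all required cells visited; 8 ≤ 8 moves.

(4,3) - (3,3) - (3,2) - (2,2) - (1,2) - (1,1) - (2,1) - (3,1) - (4,1)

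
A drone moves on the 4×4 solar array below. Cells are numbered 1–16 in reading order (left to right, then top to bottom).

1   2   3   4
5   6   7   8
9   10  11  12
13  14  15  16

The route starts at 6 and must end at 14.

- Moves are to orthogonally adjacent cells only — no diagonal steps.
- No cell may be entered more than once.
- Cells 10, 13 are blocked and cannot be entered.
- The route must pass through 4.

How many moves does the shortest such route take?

Any route passes through 4 somewhere between 6 and 14. Summing Manhattan distances along the two legs (6 → 4 → 14) gives a lower bound of 3 + 5 = 8 moves.
A route of 8 moves achieves this: 6 → 2 → 3 → 4 → 8 → 12 → 16 → 15 → 14.
Since 8 matches the lower bound, it is optimal.

8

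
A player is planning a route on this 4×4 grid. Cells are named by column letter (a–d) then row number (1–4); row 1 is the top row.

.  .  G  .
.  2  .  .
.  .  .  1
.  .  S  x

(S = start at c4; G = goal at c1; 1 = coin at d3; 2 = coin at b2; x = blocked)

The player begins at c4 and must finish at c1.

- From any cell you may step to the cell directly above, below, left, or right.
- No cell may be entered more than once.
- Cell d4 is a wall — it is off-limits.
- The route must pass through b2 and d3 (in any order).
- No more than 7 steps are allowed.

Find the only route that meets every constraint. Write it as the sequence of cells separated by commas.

The budget equals the shortest possible length, so every move has to be on a shortest route through the required cells.
Route from c4: up to c3, right to d3, up to d2, 2× left (reaching b2), up to b1, right to c1 — 7 moves in all.
Check: all required cells visited; 7 ≤ 7 moves.

c4, c3, d3, d2, c2, b2, b1, c1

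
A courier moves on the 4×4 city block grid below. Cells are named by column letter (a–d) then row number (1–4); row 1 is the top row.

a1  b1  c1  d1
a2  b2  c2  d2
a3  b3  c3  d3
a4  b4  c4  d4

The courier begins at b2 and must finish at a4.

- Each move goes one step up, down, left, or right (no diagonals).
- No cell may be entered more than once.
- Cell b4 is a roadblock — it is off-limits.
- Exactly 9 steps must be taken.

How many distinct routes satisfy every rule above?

8

Need simple routes of exactly 9 moves from b2 to a4 (Manhattan distance 3, so 3 moves are spent on a detour and 3 undoing it).
Enumerating: b2 b1 c1 c2 d2 d3 c3 b3 a3 a4 | b2 b1 c1 d1 d2 d3 c3 b3 a3 a4 | b2 b1 c1 d1 d2 c2 c3 b3 a3 a4 | b2 b3 c3 c2 c1 b1 a1 a2 a3 a4 | b2 a2 a1 b1 c1 c2 c3 b3 a3 a4 | b2 c2 c1 d1 d2 d3 c3 b3 a3 a4 | b2 c2 d2 d1 c1 b1 a1 a2 a3 a4 | b2 c2 d2 d3 d4 c4 c3 b3 a3 a4.
That gives 8 routes.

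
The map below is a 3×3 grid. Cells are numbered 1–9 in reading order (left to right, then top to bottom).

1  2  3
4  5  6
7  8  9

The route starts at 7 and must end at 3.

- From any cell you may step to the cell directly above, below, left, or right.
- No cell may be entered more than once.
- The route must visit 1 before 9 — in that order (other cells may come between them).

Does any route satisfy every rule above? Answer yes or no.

yes

One route that works: 7 → 4 → 1 → 2 → 5 → 8 → 9 → 6 → 3.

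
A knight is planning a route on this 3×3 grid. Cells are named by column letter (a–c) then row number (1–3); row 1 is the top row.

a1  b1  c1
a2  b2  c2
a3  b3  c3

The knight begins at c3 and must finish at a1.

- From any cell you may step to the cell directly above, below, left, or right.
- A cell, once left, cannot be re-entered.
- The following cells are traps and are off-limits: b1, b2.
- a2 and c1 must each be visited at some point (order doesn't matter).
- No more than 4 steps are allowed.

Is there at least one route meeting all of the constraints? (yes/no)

no

c1 must be visited but has only one open neighbour (c2), and it is neither the start nor the goal — the route would have to enter and leave through c2, re-entering it.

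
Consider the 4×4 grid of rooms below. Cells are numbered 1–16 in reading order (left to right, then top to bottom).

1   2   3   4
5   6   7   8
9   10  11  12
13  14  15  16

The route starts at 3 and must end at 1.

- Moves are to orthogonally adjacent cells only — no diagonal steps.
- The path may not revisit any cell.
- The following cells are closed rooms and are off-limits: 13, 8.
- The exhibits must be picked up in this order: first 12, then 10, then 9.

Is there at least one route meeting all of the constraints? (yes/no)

One route that works: 3 → 7 → 11 → 12 → 16 → 15 → 14 → 10 → 9 → 5 → 1.

yes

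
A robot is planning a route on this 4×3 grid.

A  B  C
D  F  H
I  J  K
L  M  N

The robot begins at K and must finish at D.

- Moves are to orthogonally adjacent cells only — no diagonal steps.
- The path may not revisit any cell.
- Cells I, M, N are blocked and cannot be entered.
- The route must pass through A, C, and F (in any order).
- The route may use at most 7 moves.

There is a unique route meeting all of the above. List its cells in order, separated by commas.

The 7-move cap with required stops at A, C, F leaves no slack for detours.
Route from K: left 1 to J, up 1 to F, right 1 to H, up 1 to C, left 2 to A, down 1 to D — 7 moves in all.
Check: all required cells visited; 7 ≤ 7 moves.

K, J, F, H, C, B, A, D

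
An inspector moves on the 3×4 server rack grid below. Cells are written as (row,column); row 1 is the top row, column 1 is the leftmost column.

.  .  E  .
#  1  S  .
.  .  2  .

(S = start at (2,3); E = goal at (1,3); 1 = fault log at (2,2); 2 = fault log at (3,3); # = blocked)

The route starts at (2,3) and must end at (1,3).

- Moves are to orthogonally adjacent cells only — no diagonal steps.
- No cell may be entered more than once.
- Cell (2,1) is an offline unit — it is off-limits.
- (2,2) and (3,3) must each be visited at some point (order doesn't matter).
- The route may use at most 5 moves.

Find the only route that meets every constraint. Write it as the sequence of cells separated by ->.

(2,3) -> (3,3) -> (3,2) -> (2,2) -> (1,2) -> (1,3)

Any route must reach (2,2) and (3,3) and still end at (1,3) within 5 moves, so the order of the required stops is forced.
Route from (2,3): down to (3,3), left to (3,2), 2× up (reaching (1,2)), right to (1,3) — 5 moves in all.
Check: all required cells visited; 5 ≤ 5 moves.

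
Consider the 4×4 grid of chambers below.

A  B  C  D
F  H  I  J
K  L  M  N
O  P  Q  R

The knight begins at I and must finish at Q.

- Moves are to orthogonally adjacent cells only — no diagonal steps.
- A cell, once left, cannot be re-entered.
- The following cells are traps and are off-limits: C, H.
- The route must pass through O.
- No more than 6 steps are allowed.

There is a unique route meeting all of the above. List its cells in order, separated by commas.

I, M, L, K, O, P, Q

The 6-move cap with required stops at O leaves no slack for detours.
Route from I: down 1 to M, left 2 to K, down 1 to O, right 2 to Q — 6 moves in all.
Check: all required cells visited; 6 ≤ 6 moves.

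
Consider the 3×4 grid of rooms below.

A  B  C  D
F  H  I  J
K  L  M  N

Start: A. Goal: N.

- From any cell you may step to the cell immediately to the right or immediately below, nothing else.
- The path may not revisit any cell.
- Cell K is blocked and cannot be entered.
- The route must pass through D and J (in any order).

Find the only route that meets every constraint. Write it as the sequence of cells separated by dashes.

A - B - C - D - J - N

Moves only go right or down, so the column and row indices never decrease.
Route from A: 3× right (reaching D), 2× down (reaching N) — 5 moves in all.
Check: all required cells visited.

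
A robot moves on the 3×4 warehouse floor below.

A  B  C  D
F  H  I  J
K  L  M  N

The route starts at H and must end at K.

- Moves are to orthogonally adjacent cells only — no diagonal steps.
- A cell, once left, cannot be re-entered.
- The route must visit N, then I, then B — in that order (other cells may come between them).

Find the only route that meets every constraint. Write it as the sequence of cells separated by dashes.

The waypoints must appear in the order N, I, B, with no cell reused.
Route from H: down 1 to L, right 2 to N, up 1 to J, left 1 to I, up 1 to C, left 2 to A, down 2 to K — 10 moves in all.
Check: order respected (N at step 3, I at step 5, B at step 7).

H - L - M - N - J - I - C - B - A - F - K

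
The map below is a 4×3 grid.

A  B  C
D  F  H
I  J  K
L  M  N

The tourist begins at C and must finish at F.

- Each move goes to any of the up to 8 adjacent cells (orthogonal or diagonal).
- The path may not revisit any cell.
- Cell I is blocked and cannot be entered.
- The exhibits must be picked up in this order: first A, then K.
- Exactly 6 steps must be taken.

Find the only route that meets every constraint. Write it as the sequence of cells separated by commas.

C, B, A, D, J, K, F

The waypoints must appear in the order A, K, with no cell reused.
Route from C: 2× left (reaching A), down to D, down-right to J, right to K, up-left to F — 6 moves in all.
Check: order respected (A at step 2, K at step 5); 6 moves as required.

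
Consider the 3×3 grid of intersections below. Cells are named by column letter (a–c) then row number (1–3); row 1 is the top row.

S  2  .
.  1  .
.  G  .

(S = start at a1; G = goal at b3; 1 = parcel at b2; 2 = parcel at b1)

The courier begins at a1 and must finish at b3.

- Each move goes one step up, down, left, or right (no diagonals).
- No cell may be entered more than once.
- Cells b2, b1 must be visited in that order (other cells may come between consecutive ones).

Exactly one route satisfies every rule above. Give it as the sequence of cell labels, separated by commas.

a1, a2, b2, b1, c1, c2, c3, b3

The waypoints must appear in the order b2, b1, with no cell reused.
Route from a1: down to a2, right to b2, up to b1, right to c1, 2× down (reaching c3), left to b3 — 7 moves in all.
Check: order respected (1 at step 2, 2 at step 3).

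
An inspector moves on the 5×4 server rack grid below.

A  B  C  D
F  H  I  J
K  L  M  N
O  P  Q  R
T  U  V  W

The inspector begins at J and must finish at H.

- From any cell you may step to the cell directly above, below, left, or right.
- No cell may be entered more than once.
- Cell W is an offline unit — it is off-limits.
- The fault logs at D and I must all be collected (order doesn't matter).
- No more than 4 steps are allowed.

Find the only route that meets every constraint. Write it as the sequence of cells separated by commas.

Any route must reach D and I and still end at H within 4 moves, so the order of the required stops is forced.
Route from J: up 1 to D, left 1 to C, down 1 to I, left 1 to H — 4 moves in all.
Check: all required cells visited; 4 ≤ 4 moves.

J, D, C, I, H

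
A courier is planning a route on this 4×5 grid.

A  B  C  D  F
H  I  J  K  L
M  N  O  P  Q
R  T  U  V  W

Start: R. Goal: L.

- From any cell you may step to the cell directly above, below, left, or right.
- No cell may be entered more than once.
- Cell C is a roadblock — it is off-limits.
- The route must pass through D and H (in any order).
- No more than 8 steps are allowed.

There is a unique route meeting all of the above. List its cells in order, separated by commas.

Any route must reach D and H and still end at L within 8 moves, so the order of the required stops is forced.
Route from R: up 2 to H, right 3 to K, up 1 to D, right 1 to F, down 1 to L — 8 moves in all.
Check: all required cells visited; 8 ≤ 8 moves.

R, M, H, I, J, K, D, F, L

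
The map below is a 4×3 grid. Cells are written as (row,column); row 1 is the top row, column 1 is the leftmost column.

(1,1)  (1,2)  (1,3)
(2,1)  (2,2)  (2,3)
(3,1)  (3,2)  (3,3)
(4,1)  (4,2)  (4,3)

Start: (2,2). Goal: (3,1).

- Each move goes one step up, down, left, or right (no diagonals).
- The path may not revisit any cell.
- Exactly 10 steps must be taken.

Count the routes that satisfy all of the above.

4

Need simple routes of exactly 10 moves from (2,2) to (3,1) (Manhattan distance 2, so 4 moves are spent on a detour and 4 undoing it).
Enumerating: (2,2) (3,2) (4,2) (4,3) (3,3) (2,3) (1,3) (1,2) (1,1) (2,1) (3,1) | (2,2) (2,1) (1,1) (1,2) (1,3) (2,3) (3,3) (4,3) (4,2) (3,2) (3,1) | (2,2) (2,1) (1,1) (1,2) (1,3) (2,3) (3,3) (4,3) (4,2) (4,1) (3,1) | (2,2) (2,1) (1,1) (1,2) (1,3) (2,3) (3,3) (3,2) (4,2) (4,1) (3,1).
That gives 4 routes.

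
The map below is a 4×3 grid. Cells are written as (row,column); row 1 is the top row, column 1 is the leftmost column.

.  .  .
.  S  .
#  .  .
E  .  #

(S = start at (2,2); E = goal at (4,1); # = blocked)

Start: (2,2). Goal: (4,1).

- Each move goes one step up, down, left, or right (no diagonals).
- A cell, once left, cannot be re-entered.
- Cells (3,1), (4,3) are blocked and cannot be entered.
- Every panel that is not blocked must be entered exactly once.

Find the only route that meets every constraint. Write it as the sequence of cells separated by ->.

(2,2) -> (2,1) -> (1,1) -> (1,2) -> (1,3) -> (2,3) -> (3,3) -> (3,2) -> (4,2) -> (4,1)

Need to visit all 10 open cells exactly once, starting at (2,2) and ending at (4,1).
Cell (4,2) has only two open neighbours ((3,2) and (4,1)), so the path must pass straight through it: one of those is the cell it's entered from and the other is where it exits.
Route from (2,2): left to (2,1), up to (1,1), 2× right (reaching (1,3)), 2× down (reaching (3,3)), left to (3,2), down to (4,2), left to (4,1) — 9 moves in all.
Check: all 10 open cells covered.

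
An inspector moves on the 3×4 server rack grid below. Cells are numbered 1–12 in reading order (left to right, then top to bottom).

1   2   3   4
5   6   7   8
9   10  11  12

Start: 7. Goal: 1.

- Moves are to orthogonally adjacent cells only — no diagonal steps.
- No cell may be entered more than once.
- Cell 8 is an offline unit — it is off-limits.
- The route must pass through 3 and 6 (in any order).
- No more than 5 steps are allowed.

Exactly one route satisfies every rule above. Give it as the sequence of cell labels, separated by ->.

7 -> 3 -> 2 -> 6 -> 5 -> 1

The 5-move cap with required stops at 3, 6 leaves no slack for detours.
Route from 7: up 1 to 3, left 1 to 2, down 1 to 6, left 1 to 5, up 1 to 1 — 5 moves in all.
Check: all required cells visited; 5 ≤ 5 moves.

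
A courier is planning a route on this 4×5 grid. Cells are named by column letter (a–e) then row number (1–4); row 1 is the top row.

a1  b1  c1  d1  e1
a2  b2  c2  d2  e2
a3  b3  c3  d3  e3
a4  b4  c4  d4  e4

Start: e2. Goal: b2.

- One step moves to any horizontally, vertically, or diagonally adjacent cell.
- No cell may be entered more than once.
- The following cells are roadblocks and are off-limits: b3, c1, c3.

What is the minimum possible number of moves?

With diagonal moves allowed, the Chebyshev distance max(|Δrow|,|Δcol|) from e2 to b2 is 3, so at least 3 moves are needed.
A route of 3 moves achieves this: e2 → d1 → c2 → b2.
Since 3 matches the lower bound, it is optimal.

3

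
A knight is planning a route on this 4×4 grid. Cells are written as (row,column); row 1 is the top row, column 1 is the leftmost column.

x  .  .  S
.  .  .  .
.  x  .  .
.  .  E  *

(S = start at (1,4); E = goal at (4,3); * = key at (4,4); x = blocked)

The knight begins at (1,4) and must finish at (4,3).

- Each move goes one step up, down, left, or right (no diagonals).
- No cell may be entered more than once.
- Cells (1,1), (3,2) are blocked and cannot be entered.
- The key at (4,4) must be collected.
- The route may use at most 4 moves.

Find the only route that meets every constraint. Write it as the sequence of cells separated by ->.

(1,4) -> (2,4) -> (3,4) -> (4,4) -> (4,3)

Any route must reach (4,4) and still end at (4,3) within 4 moves, so the order of the required stops is forced.
Route from (1,4): 3× down (reaching (4,4)), left to (4,3) — 4 moves in all.
Check: all required cells visited; 4 ≤ 4 moves.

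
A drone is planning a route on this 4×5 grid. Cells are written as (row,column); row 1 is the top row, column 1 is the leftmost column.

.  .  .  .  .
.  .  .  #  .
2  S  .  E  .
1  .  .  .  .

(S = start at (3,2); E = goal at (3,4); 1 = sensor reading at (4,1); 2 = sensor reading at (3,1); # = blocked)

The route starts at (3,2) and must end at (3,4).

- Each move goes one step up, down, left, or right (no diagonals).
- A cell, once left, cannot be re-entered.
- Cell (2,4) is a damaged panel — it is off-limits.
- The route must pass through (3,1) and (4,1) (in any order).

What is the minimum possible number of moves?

Any route passes through (3,1) and (4,1) in some order between (3,2) and (3,4). Summing Manhattan distances along each leg and taking the cheapest ordering ((3,2) → (4,1) → (3,1) → (3,4)) gives a lower bound of 2 + 1 + 3 = 6 moves.
A route of 6 moves achieves this: (3,2) → (3,1) → (4,1) → (4,2) → (4,3) → (3,3) → (3,4).
Since 6 matches the lower bound, it is optimal.

6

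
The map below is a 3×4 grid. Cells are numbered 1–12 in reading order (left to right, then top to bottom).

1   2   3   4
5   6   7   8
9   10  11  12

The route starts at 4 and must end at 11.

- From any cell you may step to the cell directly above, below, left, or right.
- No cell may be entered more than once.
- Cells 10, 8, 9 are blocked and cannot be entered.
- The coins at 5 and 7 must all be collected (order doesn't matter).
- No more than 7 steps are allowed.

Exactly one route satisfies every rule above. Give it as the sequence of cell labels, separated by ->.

Any route must reach 5 and 7 and still end at 11 within 7 moves, so the order of the required stops is forced.
Route from 4: 3× left (reaching 1), down to 5, 2× right (reaching 7), down to 11 — 7 moves in all.
Check: all required cells visited; 7 ≤ 7 moves.

4 -> 3 -> 2 -> 1 -> 5 -> 6 -> 7 -> 11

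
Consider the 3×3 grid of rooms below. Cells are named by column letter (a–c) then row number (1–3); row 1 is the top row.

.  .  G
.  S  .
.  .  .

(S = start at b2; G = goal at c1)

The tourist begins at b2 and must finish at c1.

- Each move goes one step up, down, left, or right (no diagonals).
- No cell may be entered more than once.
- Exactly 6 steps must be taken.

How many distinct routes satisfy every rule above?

2

Need simple routes of exactly 6 moves from b2 to c1 (Manhattan distance 2, so 2 moves are spent on a detour and 2 undoing it).
Enumerating: b2 b3 a3 a2 a1 b1 c1 | b2 a2 a3 b3 c3 c2 c1.
That gives 2 routes.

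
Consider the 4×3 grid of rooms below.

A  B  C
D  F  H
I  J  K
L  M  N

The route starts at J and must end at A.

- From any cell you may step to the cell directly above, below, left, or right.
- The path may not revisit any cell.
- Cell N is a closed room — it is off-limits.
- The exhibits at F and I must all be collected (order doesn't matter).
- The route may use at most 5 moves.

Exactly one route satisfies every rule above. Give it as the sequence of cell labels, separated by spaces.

J I D F B A

Any route must reach F and I and still end at A within 5 moves, so the order of the required stops is forced.
Route from J: left 1 to I, up 1 to D, right 1 to F, up 1 to B, left 1 to A — 5 moves in all.
Check: all required cells visited; 5 ≤ 5 moves.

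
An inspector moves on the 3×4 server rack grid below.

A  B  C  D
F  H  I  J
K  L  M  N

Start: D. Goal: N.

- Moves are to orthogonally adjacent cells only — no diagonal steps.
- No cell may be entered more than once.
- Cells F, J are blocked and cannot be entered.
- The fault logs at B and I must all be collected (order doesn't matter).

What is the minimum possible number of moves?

6

Any route passes through B and I in some order between D and N. Summing Manhattan distances along each leg and taking the cheapest ordering (D → B → I → N) gives a lower bound of 2 + 2 + 2 = 6 moves.
A route of 6 moves achieves this: D → C → B → H → I → M → N.
Since 6 matches the lower bound, it is optimal.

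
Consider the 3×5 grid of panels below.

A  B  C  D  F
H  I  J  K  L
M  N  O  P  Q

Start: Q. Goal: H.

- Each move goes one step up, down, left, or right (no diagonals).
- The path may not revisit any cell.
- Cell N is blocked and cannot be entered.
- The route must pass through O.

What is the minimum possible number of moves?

Any route passes through O somewhere between Q and H. Summing Manhattan distances along the two legs (Q → O → H) gives a lower bound of 2 + 3 = 5 moves.
A route of 5 moves achieves this: Q → P → O → J → I → H.
Since 5 matches the lower bound, it is optimal.

5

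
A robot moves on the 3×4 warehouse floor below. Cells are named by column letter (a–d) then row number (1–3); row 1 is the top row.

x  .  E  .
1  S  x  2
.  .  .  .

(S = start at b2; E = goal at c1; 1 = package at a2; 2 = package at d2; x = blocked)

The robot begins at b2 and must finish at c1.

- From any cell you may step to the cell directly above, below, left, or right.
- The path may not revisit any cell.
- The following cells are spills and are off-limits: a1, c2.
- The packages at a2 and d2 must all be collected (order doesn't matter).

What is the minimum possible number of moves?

8

Any route passes through a2 and d2 in some order between b2 and c1. Summing Manhattan distances along each leg and taking the cheapest ordering (b2 → a2 → d2 → c1) gives a lower bound of 1 + 3 + 2 = 6 moves.
That bound ignores the blocked cells. Measuring each leg by the fewest moves that actually steer around them (b2→a2: 1; a2→d2: 5; d2→c1: 2) raises the lower bound to 8.
A route of 8 moves exists: b2 → a2 → a3 → b3 → c3 → d3 → d2 → d1 → c1.
Since 8 matches that lower bound, it is optimal.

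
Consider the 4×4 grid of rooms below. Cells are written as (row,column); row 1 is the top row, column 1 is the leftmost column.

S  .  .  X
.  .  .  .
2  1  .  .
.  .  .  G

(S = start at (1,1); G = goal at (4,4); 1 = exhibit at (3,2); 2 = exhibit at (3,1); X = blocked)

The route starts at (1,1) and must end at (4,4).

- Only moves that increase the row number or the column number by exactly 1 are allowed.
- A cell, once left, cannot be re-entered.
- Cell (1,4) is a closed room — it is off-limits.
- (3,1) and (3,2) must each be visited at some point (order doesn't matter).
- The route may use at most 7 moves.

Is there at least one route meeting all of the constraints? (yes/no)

One route that works: (1,1) → (2,1) → (3,1) → (3,2) → (4,2) → (4,3) → (4,4).

yes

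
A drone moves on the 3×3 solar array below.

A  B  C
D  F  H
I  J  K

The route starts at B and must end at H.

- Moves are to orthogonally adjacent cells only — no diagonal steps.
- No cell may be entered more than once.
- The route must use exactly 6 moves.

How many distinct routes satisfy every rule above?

4

Need simple routes of exactly 6 moves from B to H (Manhattan distance 2, so 2 moves are spent on a detour and 2 undoing it).
Enumerating: B F D I J K H | B A D I J F H | B A D I J K H | B A D F J K H.
That gives 4 routes.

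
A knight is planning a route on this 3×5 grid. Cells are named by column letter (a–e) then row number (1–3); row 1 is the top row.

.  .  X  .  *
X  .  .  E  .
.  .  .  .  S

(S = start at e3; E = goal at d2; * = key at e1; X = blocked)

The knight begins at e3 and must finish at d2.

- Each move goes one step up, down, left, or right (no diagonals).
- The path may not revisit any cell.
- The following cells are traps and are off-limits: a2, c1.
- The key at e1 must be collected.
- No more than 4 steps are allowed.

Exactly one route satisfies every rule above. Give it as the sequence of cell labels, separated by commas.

The 4-move cap with required stops at e1 leaves no slack for detours.
Route from e3: 2× up (reaching e1), left to d1, down to d2 — 4 moves in all.
Check: all required cells visited; 4 ≤ 4 moves.

e3, e2, e1, d1, d2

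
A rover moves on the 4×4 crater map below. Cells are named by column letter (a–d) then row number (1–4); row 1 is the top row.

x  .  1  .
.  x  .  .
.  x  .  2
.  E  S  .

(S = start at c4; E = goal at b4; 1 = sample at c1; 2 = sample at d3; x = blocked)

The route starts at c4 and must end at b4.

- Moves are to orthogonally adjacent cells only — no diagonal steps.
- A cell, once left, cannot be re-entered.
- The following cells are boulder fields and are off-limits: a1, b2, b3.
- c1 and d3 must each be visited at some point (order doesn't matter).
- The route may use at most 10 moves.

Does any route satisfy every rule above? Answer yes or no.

Every way from c1 onward to b4 runs back through c4, which the route has already used — so it cannot be completed without a revisit.

no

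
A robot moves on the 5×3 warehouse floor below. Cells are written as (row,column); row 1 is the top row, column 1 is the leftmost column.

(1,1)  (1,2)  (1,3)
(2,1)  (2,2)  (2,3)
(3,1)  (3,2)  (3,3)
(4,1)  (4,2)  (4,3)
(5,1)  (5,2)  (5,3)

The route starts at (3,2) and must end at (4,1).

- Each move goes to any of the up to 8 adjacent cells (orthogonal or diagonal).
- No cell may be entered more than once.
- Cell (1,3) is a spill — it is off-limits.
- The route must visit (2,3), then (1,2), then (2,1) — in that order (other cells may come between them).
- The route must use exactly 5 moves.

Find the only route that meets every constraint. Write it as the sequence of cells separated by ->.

(3,2) -> (2,3) -> (1,2) -> (2,1) -> (3,1) -> (4,1)

The waypoints must appear in the order (2,3), (1,2), (2,1), with no cell reused.
Route from (3,2): up-right to (2,3), up-left to (1,2), down-left to (2,1), 2× down (reaching (4,1)) — 5 moves in all.
Check: order respected ((2,3) at step 1, (1,2) at step 2, (2,1) at step 3); 5 moves as required.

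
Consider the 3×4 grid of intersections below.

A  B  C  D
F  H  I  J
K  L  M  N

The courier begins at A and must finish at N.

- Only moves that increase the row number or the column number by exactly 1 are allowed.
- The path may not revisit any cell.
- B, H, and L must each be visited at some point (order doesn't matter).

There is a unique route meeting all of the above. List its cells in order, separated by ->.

Moves only go right or down, so the column and row indices never decrease.
Route from A: right 1 to B, down 2 to L, right 2 to N — 5 moves in all.
Check: all required cells visited.

A -> B -> H -> L -> M -> N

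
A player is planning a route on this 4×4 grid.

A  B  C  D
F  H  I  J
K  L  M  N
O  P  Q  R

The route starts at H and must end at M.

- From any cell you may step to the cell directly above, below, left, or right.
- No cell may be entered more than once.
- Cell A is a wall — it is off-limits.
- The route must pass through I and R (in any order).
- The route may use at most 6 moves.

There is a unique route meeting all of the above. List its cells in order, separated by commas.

The budget equals the shortest possible length, so every move has to be on a shortest route through the required cells.
Route from H: 2× right (reaching J), 2× down (reaching R), left to Q, up to M — 6 moves in all.
Check: all required cells visited; 6 ≤ 6 moves.

H, I, J, N, R, Q, M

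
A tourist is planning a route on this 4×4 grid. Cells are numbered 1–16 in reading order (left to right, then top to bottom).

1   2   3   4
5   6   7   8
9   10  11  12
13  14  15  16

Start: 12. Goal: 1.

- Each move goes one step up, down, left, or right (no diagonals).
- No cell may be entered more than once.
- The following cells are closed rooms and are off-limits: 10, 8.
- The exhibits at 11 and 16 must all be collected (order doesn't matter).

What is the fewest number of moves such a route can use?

Any route passes through 11 and 16 in some order between 12 and 1. Summing Manhattan distances along each leg and taking the cheapest ordering (12 → 16 → 11 → 1) gives a lower bound of 1 + 2 + 4 = 7 moves.
A route of 7 moves achieves this: 12 → 16 → 15 → 11 → 7 → 3 → 2 → 1.
Since 7 matches the lower bound, it is optimal.

7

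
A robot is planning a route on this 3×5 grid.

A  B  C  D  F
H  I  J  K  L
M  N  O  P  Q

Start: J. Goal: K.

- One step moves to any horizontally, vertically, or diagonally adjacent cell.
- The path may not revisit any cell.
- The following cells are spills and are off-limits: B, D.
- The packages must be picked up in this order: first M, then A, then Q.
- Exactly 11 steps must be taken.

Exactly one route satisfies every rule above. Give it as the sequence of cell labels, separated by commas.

The waypoints must appear in the order M, A, Q, with no cell reused.
Route from J: down-left 1 to N, left 1 to M, up 2 to A, down-right 2 to O, right 2 to Q, up 2 to F, down-left 1 to K — 11 moves in all.
Check: order respected (M at step 2, A at step 4, Q at step 8); 11 moves as required.

J, N, M, H, A, I, O, P, Q, L, F, K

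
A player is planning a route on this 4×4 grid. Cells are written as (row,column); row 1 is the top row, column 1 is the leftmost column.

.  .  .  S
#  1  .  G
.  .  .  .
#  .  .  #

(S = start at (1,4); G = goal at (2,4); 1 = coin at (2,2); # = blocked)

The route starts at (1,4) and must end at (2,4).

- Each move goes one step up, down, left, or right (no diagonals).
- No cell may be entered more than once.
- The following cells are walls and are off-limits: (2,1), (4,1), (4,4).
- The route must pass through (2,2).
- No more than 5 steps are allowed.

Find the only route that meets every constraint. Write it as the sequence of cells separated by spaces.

The 5-move cap with required stops at (2,2) leaves no slack for detours.
Route from (1,4): left 2 to (1,2), down 1 to (2,2), right 2 to (2,4) — 5 moves in all.
Check: all required cells visited; 5 ≤ 5 moves.

(1,4) (1,3) (1,2) (2,2) (2,3) (2,4)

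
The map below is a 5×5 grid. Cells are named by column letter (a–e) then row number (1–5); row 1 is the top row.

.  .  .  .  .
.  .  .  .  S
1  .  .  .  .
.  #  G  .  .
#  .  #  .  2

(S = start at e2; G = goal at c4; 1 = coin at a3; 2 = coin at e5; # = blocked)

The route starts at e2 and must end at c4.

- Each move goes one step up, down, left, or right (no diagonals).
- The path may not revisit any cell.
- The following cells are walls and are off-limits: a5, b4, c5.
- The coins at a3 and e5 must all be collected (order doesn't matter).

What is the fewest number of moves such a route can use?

14

Any route passes through a3 and e5 in some order between e2 and c4. Summing Manhattan distances along each leg and taking the cheapest ordering (e2 → e5 → a3 → c4) gives a lower bound of 3 + 6 + 3 = 12 moves.
The shortest route satisfying every rule uses 14 moves: e2 → e3 → e4 → e5 → d5 → d4 → d3 → d2 → c2 → b2 → a2 → a3 → b3 → c3 → c4.
The bound of 12 isn't tight here; checking systematically, no route of length 12 through 13 satisfies every constraint, so 14 is the minimum.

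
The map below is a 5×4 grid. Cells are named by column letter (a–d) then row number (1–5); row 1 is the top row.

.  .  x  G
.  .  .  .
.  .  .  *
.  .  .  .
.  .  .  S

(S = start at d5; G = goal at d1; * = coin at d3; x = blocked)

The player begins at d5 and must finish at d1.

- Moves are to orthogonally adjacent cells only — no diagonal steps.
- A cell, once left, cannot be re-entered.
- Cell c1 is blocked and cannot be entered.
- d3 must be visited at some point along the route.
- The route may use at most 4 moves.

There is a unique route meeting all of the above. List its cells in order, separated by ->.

The budget equals the shortest possible length, so every move has to be on a shortest route through the required cells.
Route from d5: up 4 to d1 — 4 moves in all.
Check: all required cells visited; 4 ≤ 4 moves.

d5 -> d4 -> d3 -> d2 -> d1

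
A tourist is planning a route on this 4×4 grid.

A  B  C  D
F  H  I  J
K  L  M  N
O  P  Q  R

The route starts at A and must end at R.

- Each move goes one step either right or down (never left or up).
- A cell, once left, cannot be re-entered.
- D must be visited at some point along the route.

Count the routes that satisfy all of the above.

1

A right/down-only route from A to R makes exactly 3 down-moves and 3 right-moves in some order.
With no other constraints that would be C(6,3) = 20 routes.
Split at D and multiply the segment counts: A→D: 1; D→R: 1; product = 1.
That gives 1 route.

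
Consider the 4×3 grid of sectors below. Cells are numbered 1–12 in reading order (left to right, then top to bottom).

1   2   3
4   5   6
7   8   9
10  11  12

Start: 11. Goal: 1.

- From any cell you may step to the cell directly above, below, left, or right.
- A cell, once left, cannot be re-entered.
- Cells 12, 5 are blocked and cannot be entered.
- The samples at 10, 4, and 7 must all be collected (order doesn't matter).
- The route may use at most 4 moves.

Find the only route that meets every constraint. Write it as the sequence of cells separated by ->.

11 -> 10 -> 7 -> 4 -> 1

The budget equals the shortest possible length, so every move has to be on a shortest route through the required cells.
Route from 11: left to 10, 3× up (reaching 1) — 4 moves in all.
Check: all required cells visited; 4 ≤ 4 moves.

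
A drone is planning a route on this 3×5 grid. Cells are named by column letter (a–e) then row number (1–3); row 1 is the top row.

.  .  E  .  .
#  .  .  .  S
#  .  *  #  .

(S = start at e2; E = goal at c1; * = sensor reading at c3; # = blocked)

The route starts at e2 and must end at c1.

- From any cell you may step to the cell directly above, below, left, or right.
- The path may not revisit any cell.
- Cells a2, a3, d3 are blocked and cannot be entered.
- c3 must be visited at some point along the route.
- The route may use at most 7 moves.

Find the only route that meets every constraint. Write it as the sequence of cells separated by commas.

Any route must reach c3 and still end at c1 within 7 moves, so the order of the required stops is forced.
Route from e2: 2× left (reaching c2), down to c3, left to b3, 2× up (reaching b1), right to c1 — 7 moves in all.
Check: all required cells visited; 7 ≤ 7 moves.

e2, d2, c2, c3, b3, b2, b1, c1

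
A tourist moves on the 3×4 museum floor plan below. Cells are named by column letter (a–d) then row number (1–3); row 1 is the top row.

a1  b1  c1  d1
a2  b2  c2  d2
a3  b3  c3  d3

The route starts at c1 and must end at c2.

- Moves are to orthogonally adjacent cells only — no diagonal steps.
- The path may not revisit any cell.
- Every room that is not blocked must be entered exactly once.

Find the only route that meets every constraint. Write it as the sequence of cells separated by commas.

c1, d1, d2, d3, c3, b3, a3, a2, a1, b1, b2, c2

Need to visit all 12 open cells exactly once, starting at c1 and ending at c2.
Route from c1: right 1 to d1, down 2 to d3, left 3 to a3, up 2 to a1, right 1 to b1, down 1 to b2, right 1 to c2 — 11 moves in all.
Check: all 12 open cells covered.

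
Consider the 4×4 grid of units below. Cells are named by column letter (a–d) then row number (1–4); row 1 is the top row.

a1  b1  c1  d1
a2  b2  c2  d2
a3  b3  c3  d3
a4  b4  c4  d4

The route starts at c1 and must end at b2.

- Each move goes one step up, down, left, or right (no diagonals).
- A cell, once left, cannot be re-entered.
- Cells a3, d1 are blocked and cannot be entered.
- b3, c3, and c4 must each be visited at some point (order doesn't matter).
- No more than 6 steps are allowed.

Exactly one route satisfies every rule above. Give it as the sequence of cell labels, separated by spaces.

c1 c2 c3 c4 b4 b3 b2

Any route must reach b3, c3, and c4 and still end at b2 within 6 moves, so the order of the required stops is forced.
Route from c1: down 3 to c4, left 1 to b4, up 2 to b2 — 6 moves in all.
Check: all required cells visited; 6 ≤ 6 moves.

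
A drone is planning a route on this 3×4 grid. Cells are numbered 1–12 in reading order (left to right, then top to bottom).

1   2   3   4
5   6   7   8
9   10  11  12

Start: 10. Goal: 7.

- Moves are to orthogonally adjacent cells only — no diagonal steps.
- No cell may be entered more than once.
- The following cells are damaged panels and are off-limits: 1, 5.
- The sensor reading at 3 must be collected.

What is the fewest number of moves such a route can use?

4

Any route passes through 3 somewhere between 10 and 7. Summing Manhattan distances along the two legs (10 → 3 → 7) gives a lower bound of 3 + 1 = 4 moves.
A route of 4 moves achieves this: 10 → 6 → 2 → 3 → 7.
Since 4 matches the lower bound, it is optimal.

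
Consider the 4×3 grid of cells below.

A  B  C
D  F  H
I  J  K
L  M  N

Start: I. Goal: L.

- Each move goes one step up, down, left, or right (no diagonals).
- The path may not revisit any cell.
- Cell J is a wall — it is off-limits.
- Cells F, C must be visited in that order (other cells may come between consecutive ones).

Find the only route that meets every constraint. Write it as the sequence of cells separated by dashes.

I - D - F - B - C - H - K - N - M - L

The waypoints must appear in the order F, C, with no cell reused.
Route from I: up 1 to D, right 1 to F, up 1 to B, right 1 to C, down 3 to N, left 2 to L — 9 moves in all.
Check: order respected (F at step 2, C at step 4).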